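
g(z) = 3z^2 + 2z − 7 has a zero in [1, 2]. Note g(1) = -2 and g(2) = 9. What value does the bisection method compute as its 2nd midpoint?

1.25

g(1.5) = 2.75 > 0, so the root lies in [1, 1.5]
g(1.25) = 0.1875 > 0, so the root lies in [1, 1.25]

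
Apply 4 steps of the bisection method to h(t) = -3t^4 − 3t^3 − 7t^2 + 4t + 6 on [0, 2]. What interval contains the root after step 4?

m = 1, h(m) = -3 (−); new bracket [0, 1]
m = 0.5, h(m) = 5.6875 (+); new bracket [0.5, 1]
m = 0.75, h(m) = 2.847656 (+); new bracket [0.75, 1]
m = 0.875, h(m) = 0.3723 (+); new bracket [0.875, 1]

[0.875, 1]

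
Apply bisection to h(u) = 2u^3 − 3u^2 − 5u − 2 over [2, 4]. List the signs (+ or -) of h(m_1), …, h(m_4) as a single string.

+-++

h(3) = 10 > 0, so the root lies in [2, 3]
h(2.5) = -2 < 0, so the root lies in [2.5, 3]
h(2.75) = 3.15625 > 0, so the root lies in [2.5, 2.75]
h(2.625) = 0.3789 > 0, so the root lies in [2.5, 2.625]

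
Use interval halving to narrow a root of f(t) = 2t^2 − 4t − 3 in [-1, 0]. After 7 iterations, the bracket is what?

[-0.5859375, -0.578125]

midpoint -0.5: f = -0.5 < 0 → [-1, -0.5]
midpoint -0.75: f = 1.125 > 0 → [-0.75, -0.5]
midpoint -0.625: f = 0.28125 > 0 → [-0.625, -0.5]
midpoint -0.5625: f = -0.1172 < 0 → [-0.625, -0.5625]
midpoint -0.59375: f = 0.0801 > 0 → [-0.59375, -0.5625]
midpoint -0.578125: f = -0.019 < 0 → [-0.59375, -0.578125]
midpoint -0.5859375: f = 0.0304 > 0 → [-0.5859375, -0.578125]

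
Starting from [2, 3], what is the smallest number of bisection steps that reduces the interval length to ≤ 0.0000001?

Width after n steps is 1/2^n. Need 2^n ≥ 1/0.0000001 = 10000000.
2^23 = 8388608 < 10000000 ≤ 2^24 = 16777216, so n = 24.

24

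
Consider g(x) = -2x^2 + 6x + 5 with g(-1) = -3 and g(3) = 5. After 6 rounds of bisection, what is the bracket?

[-0.6875, -0.625]

m = 1, g(m) = 9 (+); new bracket [-1, 1]
m = 0, g(m) = 5 (+); new bracket [-1, 0]
m = -0.5, g(m) = 1.5 (+); new bracket [-1, -0.5]
m = -0.75, g(m) = -0.625 (−); new bracket [-0.75, -0.5]
m = -0.625, g(m) = 0.4688 (+); new bracket [-0.75, -0.625]
m = -0.6875, g(m) = -0.0703 (−); new bracket [-0.6875, -0.625]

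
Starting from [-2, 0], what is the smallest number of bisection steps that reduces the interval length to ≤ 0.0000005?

22

Width after n steps is 2/2^n. Need 2^n ≥ 2/0.0000005 = 4000000.
2^21 = 2097152 < 4000000 ≤ 2^22 = 4194304, so n = 22.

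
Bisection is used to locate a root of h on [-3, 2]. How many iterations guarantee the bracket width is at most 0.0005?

14

Width after n steps is 5/2^n. Need 2^n ≥ 5/0.0005 = 10000.
2^13 = 8192 < 10000 ≤ 2^14 = 16384, so n = 14.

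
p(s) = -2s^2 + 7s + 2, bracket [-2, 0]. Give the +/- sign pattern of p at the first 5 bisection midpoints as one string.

midpoint -1: p = -7 < 0 → [-1, 0]
midpoint -0.5: p = -2 < 0 → [-0.5, 0]
midpoint -0.25: p = 0.125 > 0 → [-0.5, -0.25]
midpoint -0.375: p = -0.9062 < 0 → [-0.375, -0.25]
midpoint -0.3125: p = -0.3828 < 0 → [-0.3125, -0.25]

--+--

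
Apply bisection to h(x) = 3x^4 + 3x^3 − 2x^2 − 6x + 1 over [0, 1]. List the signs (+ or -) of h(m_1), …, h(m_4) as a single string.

h(0.5) = -1.9375 < 0, so the root lies in [0, 0.5]
h(0.25) = -0.566406 < 0, so the root lies in [0, 0.25]
h(0.125) = 0.225342 > 0, so the root lies in [0.125, 0.25]
h(0.1875) = -0.1718 < 0, so the root lies in [0.125, 0.1875]

--+-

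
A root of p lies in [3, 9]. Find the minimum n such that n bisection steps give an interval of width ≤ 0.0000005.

Width after n steps is 6/2^n. Need 2^n ≥ 6/0.0000005 = 12000000.
2^23 = 8388608 < 12000000 ≤ 2^24 = 16777216, so n = 24.

24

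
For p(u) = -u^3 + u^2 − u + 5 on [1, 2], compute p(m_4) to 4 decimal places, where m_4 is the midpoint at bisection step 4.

m = 1.5, p(m) = 2.375 (+); new bracket [1.5, 2]
m = 1.75, p(m) = 0.953125 (+); new bracket [1.75, 2]
m = 1.875, p(m) = 0.048828 (+); new bracket [1.875, 2]
m = 1.9375, p(m) = -0.4568 (−); new bracket [1.875, 1.9375]

-0.4568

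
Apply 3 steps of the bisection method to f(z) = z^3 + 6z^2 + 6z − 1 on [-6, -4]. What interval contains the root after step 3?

z = -5 gives f = -6, negative; keep [-5, -4]
z = -4.5 gives f = 2.375, positive; keep [-5, -4.5]
z = -4.75 gives f = -1.296875, negative; keep [-4.75, -4.5]

[-4.75, -4.5]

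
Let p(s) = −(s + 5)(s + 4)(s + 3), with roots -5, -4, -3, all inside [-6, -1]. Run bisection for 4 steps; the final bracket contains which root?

-3

midpoint -3.5: p = 0.375 > 0 → [-3.5, -1]
midpoint -2.25: p = -3.609375 < 0 → [-3.5, -2.25]
midpoint -2.875: p = -0.298828 < 0 → [-3.5, -2.875]
midpoint -3.1875: p = 0.2761 > 0 → [-3.1875, -2.875]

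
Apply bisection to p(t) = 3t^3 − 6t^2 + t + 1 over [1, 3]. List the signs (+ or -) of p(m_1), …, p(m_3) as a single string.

+-+

t = 2 gives p = 3, positive; keep [1, 2]
t = 1.5 gives p = -0.875, negative; keep [1.5, 2]
t = 1.75 gives p = 0.453125, positive; keep [1.5, 1.75]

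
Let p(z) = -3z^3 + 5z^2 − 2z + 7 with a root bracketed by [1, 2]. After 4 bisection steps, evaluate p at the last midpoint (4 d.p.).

z = 1.5 gives p = 5.125, positive; keep [1.5, 2]
z = 1.75 gives p = 2.734375, positive; keep [1.75, 2]
z = 1.875 gives p = 1.052734, positive; keep [1.875, 2]
z = 1.9375 gives p = 0.075, positive; keep [1.9375, 2]

0.0750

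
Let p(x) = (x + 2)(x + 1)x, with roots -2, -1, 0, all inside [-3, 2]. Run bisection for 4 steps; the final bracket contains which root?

m = -0.5, p(m) = -0.375 (−); new bracket [-0.5, 2]
m = 0.75, p(m) = 3.609375 (+); new bracket [-0.5, 0.75]
m = 0.125, p(m) = 0.298828 (+); new bracket [-0.5, 0.125]
m = -0.1875, p(m) = -0.2761 (−); new bracket [-0.1875, 0.125]

0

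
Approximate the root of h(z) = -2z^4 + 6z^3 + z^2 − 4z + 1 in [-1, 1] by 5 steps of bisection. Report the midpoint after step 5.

midpoint 0: h = 1 > 0 → [-1, 0]
midpoint -0.5: h = 2.375 > 0 → [-1, -0.5]
midpoint -0.75: h = 1.398438 > 0 → [-1, -0.75]
midpoint -0.875: h = 0.0737 > 0 → [-1, -0.875]
midpoint -0.9375: h = -0.8599 < 0 → [-0.9375, -0.875]

-0.9375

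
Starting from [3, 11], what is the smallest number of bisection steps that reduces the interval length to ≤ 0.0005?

14

Width after n steps is 8/2^n. Need 2^n ≥ 8/0.0005 = 16000.
2^13 = 8192 < 16000 ≤ 2^14 = 16384, so n = 14.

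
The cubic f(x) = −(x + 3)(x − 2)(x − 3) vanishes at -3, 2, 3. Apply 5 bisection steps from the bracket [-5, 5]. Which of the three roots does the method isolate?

x = 0 gives f = -18, negative; keep [-5, 0]
x = -2.5 gives f = -12.375, negative; keep [-5, -2.5]
x = -3.75 gives f = 29.109375, positive; keep [-3.75, -2.5]
x = -3.125 gives f = 3.9238, positive; keep [-3.125, -2.5]
x = -2.8125 gives f = -5.2449, negative; keep [-3.125, -2.8125]

-3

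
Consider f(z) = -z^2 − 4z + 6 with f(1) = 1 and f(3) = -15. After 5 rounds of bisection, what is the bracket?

[1.125, 1.1875]

midpoint 2: f = -6 < 0 → [1, 2]
midpoint 1.5: f = -2.25 < 0 → [1, 1.5]
midpoint 1.25: f = -0.5625 < 0 → [1, 1.25]
midpoint 1.125: f = 0.2344 > 0 → [1.125, 1.25]
midpoint 1.1875: f = -0.1602 < 0 → [1.125, 1.1875]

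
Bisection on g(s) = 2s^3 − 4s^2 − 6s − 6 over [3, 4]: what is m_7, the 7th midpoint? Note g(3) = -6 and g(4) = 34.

m = 3.5, g(m) = 9.75 (+); new bracket [3, 3.5]
m = 3.25, g(m) = 0.90625 (+); new bracket [3, 3.25]
m = 3.125, g(m) = -2.777344 (−); new bracket [3.125, 3.25]
m = 3.1875, g(m) = -0.9946 (−); new bracket [3.1875, 3.25]
m = 3.21875, g(m) = -0.0591 (−); new bracket [3.21875, 3.25]
m = 3.234375, g(m) = 0.4198 (+); new bracket [3.21875, 3.234375]
m = 3.2265625, g(m) = 0.1794 (+); new bracket [3.21875, 3.2265625]

3.2265625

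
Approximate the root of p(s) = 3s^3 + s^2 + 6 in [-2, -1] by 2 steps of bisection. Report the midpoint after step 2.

midpoint -1.5: p = -1.875 < 0 → [-1.5, -1]
midpoint -1.25: p = 1.703125 > 0 → [-1.5, -1.25]

-1.25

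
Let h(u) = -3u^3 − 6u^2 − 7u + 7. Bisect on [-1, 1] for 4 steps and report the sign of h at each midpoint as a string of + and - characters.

h(0) = 7 > 0, so the root lies in [0, 1]
h(0.5) = 1.625 > 0, so the root lies in [0.5, 1]
h(0.75) = -2.890625 < 0, so the root lies in [0.5, 0.75]
h(0.625) = -0.4512 < 0, so the root lies in [0.5, 0.625]

++--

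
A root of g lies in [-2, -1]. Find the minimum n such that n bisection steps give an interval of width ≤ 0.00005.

15

Width after n steps is 1/2^n. Need 2^n ≥ 1/0.00005 = 20000.
2^14 = 16384 < 20000 ≤ 2^15 = 32768, so n = 15.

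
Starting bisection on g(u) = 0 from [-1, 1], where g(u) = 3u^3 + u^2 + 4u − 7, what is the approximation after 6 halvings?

g(0) = -7 < 0, so the root lies in [0, 1]
g(0.5) = -4.375 < 0, so the root lies in [0.5, 1]
g(0.75) = -2.171875 < 0, so the root lies in [0.75, 1]
g(0.875) = -0.7246 < 0, so the root lies in [0.875, 1]
g(0.9375) = 0.1008 > 0, so the root lies in [0.875, 0.9375]
g(0.90625) = -0.3208 < 0, so the root lies in [0.90625, 0.9375]

0.90625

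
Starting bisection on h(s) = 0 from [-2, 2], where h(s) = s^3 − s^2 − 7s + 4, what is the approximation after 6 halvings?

0.5625

midpoint 0: h = 4 > 0 → [0, 2]
midpoint 1: h = -3 < 0 → [0, 1]
midpoint 0.5: h = 0.375 > 0 → [0.5, 1]
midpoint 0.75: h = -1.3906 < 0 → [0.5, 0.75]
midpoint 0.625: h = -0.5215 < 0 → [0.5, 0.625]
midpoint 0.5625: h = -0.0759 < 0 → [0.5, 0.5625]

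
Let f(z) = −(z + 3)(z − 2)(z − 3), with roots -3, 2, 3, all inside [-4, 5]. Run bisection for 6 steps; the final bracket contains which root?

-3

f(0.5) = -13.125 < 0, so the root lies in [-4, 0.5]
f(-1.75) = -22.265625 < 0, so the root lies in [-4, -1.75]
f(-2.875) = -3.580078 < 0, so the root lies in [-4, -2.875]
f(-3.4375) = 15.3142 > 0, so the root lies in [-3.4375, -2.875]
f(-3.15625) = 4.9599 > 0, so the root lies in [-3.15625, -2.875]
f(-3.015625) = 0.4714 > 0, so the root lies in [-3.015625, -2.875]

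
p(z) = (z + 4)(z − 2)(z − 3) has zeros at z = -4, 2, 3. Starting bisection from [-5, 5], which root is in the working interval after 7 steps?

m = 0, p(m) = 24 (+); new bracket [-5, 0]
m = -2.5, p(m) = 37.125 (+); new bracket [-5, -2.5]
m = -3.75, p(m) = 9.703125 (+); new bracket [-5, -3.75]
m = -4.375, p(m) = -17.6309 (−); new bracket [-4.375, -3.75]
m = -4.0625, p(m) = -2.676 (−); new bracket [-4.0625, -3.75]
m = -3.90625, p(m) = 3.8241 (+); new bracket [-4.0625, -3.90625]
m = -3.984375, p(m) = 0.6531 (+); new bracket [-4.0625, -3.984375]

-4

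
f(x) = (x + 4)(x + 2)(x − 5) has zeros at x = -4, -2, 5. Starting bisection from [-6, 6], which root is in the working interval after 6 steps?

5

m = 0, f(m) = -40 (−); new bracket [0, 6]
m = 3, f(m) = -70 (−); new bracket [3, 6]
m = 4.5, f(m) = -27.625 (−); new bracket [4.5, 6]
m = 5.25, f(m) = 16.7656 (+); new bracket [4.5, 5.25]
m = 4.875, f(m) = -7.627 (−); new bracket [4.875, 5.25]
m = 5.0625, f(m) = 4.0002 (+); new bracket [4.875, 5.0625]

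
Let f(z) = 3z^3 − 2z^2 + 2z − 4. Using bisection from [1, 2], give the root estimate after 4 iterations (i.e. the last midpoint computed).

f(1.5) = 4.625 > 0, so the root lies in [1, 1.5]
f(1.25) = 1.234375 > 0, so the root lies in [1, 1.25]
f(1.125) = -0.009766 < 0, so the root lies in [1.125, 1.25]
f(1.1875) = 0.5784 > 0, so the root lies in [1.125, 1.1875]

1.1875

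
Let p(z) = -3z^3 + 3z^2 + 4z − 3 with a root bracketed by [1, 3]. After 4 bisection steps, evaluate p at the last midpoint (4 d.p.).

0.3730

p(2) = -7 < 0, so the root lies in [1, 2]
p(1.5) = -0.375 < 0, so the root lies in [1, 1.5]
p(1.25) = 0.828125 > 0, so the root lies in [1.25, 1.5]
p(1.375) = 0.373 > 0, so the root lies in [1.375, 1.5]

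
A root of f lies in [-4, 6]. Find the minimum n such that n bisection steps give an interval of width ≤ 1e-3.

14

Width after n steps is 10/2^n. Need 2^n ≥ 10/1e-3 = 10000.
2^13 = 8192 < 10000 ≤ 2^14 = 16384, so n = 14.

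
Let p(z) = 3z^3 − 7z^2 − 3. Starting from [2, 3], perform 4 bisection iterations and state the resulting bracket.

[2.4375, 2.5]

z = 2.5 gives p = 0.125, positive; keep [2, 2.5]
z = 2.25 gives p = -4.265625, negative; keep [2.25, 2.5]
z = 2.375 gives p = -2.294922, negative; keep [2.375, 2.5]
z = 2.4375 gives p = -1.1433, negative; keep [2.4375, 2.5]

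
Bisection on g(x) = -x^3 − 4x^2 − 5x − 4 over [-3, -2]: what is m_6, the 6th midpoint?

-2.703125

m = -2.5, g(m) = -0.875 (−); new bracket [-3, -2.5]
m = -2.75, g(m) = 0.296875 (+); new bracket [-2.75, -2.5]
m = -2.625, g(m) = -0.349609 (−); new bracket [-2.75, -2.625]
m = -2.6875, g(m) = -0.0422 (−); new bracket [-2.75, -2.6875]
m = -2.71875, g(m) = 0.1233 (+); new bracket [-2.71875, -2.6875]
m = -2.703125, g(m) = 0.0395 (+); new bracket [-2.703125, -2.6875]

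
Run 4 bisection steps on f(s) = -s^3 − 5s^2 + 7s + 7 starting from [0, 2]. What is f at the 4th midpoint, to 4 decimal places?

s = 1 gives f = 8, positive; keep [1, 2]
s = 1.5 gives f = 2.875, positive; keep [1.5, 2]
s = 1.75 gives f = -1.421875, negative; keep [1.5, 1.75]
s = 1.625 gives f = 0.8809, positive; keep [1.625, 1.75]

0.8809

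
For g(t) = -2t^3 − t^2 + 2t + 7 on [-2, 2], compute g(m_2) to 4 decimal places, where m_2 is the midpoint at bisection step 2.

6.0000

t = 0 gives g = 7, positive; keep [0, 2]
t = 1 gives g = 6, positive; keep [1, 2]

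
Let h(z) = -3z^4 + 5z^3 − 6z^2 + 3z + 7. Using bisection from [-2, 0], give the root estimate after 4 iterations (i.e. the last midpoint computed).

-0.625

z = -1 gives h = -10, negative; keep [-1, 0]
z = -0.5 gives h = 3.1875, positive; keep [-1, -0.5]
z = -0.75 gives h = -1.683594, negative; keep [-0.75, -0.5]
z = -0.625 gives h = 1.1028, positive; keep [-0.75, -0.625]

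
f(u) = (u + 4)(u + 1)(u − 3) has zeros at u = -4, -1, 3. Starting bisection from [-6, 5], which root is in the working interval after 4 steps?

3

m = -0.5, f(m) = -6.125 (−); new bracket [-0.5, 5]
m = 2.25, f(m) = -15.234375 (−); new bracket [2.25, 5]
m = 3.625, f(m) = 22.041016 (+); new bracket [2.25, 3.625]
m = 2.9375, f(m) = -1.7073 (−); new bracket [2.9375, 3.625]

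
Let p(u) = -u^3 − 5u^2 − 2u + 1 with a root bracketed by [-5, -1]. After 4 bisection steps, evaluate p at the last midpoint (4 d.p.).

p(-3) = -11 < 0, so the root lies in [-5, -3]
p(-4) = -7 < 0, so the root lies in [-5, -4]
p(-4.5) = -0.125 < 0, so the root lies in [-5, -4.5]
p(-4.75) = 4.8594 > 0, so the root lies in [-4.75, -4.5]

4.8594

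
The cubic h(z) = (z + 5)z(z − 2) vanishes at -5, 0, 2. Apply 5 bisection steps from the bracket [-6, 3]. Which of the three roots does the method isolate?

z = -1.5 gives h = 18.375, positive; keep [-6, -1.5]
z = -3.75 gives h = 26.953125, positive; keep [-6, -3.75]
z = -4.875 gives h = 4.189453, positive; keep [-6, -4.875]
z = -5.4375 gives h = -17.6931, negative; keep [-5.4375, -4.875]
z = -5.15625 gives h = -5.7655, negative; keep [-5.15625, -4.875]

-5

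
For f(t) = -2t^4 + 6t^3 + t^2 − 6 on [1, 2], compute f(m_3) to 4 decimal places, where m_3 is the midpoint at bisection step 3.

m = 1.5, f(m) = 6.375 (+); new bracket [1, 1.5]
m = 1.25, f(m) = 2.398438 (+); new bracket [1, 1.25]
m = 1.125, f(m) = 0.60498 (+); new bracket [1, 1.125]

0.6050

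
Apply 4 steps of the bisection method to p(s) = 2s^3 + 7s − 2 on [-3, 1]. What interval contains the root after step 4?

midpoint -1: p = -11 < 0 → [-1, 1]
midpoint 0: p = -2 < 0 → [0, 1]
midpoint 0.5: p = 1.75 > 0 → [0, 0.5]
midpoint 0.25: p = -0.2188 < 0 → [0.25, 0.5]

[0.25, 0.5]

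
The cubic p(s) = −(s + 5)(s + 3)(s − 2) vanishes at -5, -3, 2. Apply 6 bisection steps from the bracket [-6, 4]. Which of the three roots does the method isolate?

2

midpoint -1: p = 24 > 0 → [-1, 4]
midpoint 1.5: p = 14.625 > 0 → [1.5, 4]
midpoint 2.75: p = -33.421875 < 0 → [1.5, 2.75]
midpoint 2.125: p = -4.5645 < 0 → [1.5, 2.125]
midpoint 1.8125: p = 6.1472 > 0 → [1.8125, 2.125]
midpoint 1.96875: p = 1.0821 > 0 → [1.96875, 2.125]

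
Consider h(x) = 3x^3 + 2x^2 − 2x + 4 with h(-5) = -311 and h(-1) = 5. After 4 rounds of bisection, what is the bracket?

[-1.75, -1.5]

h(-3) = -53 < 0, so the root lies in [-3, -1]
h(-2) = -8 < 0, so the root lies in [-2, -1]
h(-1.5) = 1.375 > 0, so the root lies in [-2, -1.5]
h(-1.75) = -2.4531 < 0, so the root lies in [-1.75, -1.5]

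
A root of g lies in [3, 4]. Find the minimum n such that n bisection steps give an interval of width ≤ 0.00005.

15

Width after n steps is 1/2^n. Need 2^n ≥ 1/0.00005 = 20000.
2^14 = 16384 < 20000 ≤ 2^15 = 32768, so n = 15.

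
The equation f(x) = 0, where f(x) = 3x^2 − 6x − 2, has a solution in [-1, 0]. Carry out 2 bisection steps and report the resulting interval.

[-0.5, -0.25]

f(-0.5) = 1.75 > 0, so the root lies in [-0.5, 0]
f(-0.25) = -0.3125 < 0, so the root lies in [-0.5, -0.25]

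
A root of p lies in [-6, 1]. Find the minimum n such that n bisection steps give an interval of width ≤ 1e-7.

27

Width after n steps is 7/2^n. Need 2^n ≥ 7/1e-7 = 70000000.
2^26 = 67108864 < 70000000 ≤ 2^27 = 134217728, so n = 27.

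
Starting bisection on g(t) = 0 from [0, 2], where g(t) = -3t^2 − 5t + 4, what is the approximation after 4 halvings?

0.625

midpoint 1: g = -4 < 0 → [0, 1]
midpoint 0.5: g = 0.75 > 0 → [0.5, 1]
midpoint 0.75: g = -1.4375 < 0 → [0.5, 0.75]
midpoint 0.625: g = -0.2969 < 0 → [0.5, 0.625]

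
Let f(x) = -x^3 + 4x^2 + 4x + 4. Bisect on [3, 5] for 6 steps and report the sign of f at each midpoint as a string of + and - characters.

m = 4, f(m) = 20 (+); new bracket [4, 5]
m = 4.5, f(m) = 11.875 (+); new bracket [4.5, 5]
m = 4.75, f(m) = 6.078125 (+); new bracket [4.75, 5]
m = 4.875, f(m) = 2.7051 (+); new bracket [4.875, 5]
m = 4.9375, f(m) = 0.8948 (+); new bracket [4.9375, 5]
m = 4.96875, f(m) = -0.042 (−); new bracket [4.9375, 4.96875]

+++++-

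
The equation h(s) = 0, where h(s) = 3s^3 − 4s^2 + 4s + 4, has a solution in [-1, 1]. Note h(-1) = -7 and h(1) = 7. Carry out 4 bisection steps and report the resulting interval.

[-0.625, -0.5]

s = 0 gives h = 4, positive; keep [-1, 0]
s = -0.5 gives h = 0.625, positive; keep [-1, -0.5]
s = -0.75 gives h = -2.515625, negative; keep [-0.75, -0.5]
s = -0.625 gives h = -0.7949, negative; keep [-0.625, -0.5]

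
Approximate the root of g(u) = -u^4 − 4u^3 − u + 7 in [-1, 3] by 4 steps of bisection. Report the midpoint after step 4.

g(1) = 1 > 0, so the root lies in [1, 3]
g(2) = -43 < 0, so the root lies in [1, 2]
g(1.5) = -13.0625 < 0, so the root lies in [1, 1.5]
g(1.25) = -4.5039 < 0, so the root lies in [1, 1.25]

1.25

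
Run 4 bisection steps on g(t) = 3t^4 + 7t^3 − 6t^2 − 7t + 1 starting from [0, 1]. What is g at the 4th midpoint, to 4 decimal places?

g(0.5) = -2.9375 < 0, so the root lies in [0, 0.5]
g(0.25) = -1.003906 < 0, so the root lies in [0, 0.25]
g(0.125) = 0.045654 > 0, so the root lies in [0.125, 0.25]
g(0.1875) = -0.4736 < 0, so the root lies in [0.125, 0.1875]

-0.4736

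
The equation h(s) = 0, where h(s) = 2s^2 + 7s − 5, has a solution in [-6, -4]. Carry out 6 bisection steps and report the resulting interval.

s = -5 gives h = 10, positive; keep [-5, -4]
s = -4.5 gives h = 4, positive; keep [-4.5, -4]
s = -4.25 gives h = 1.375, positive; keep [-4.25, -4]
s = -4.125 gives h = 0.1562, positive; keep [-4.125, -4]
s = -4.0625 gives h = -0.4297, negative; keep [-4.125, -4.0625]
s = -4.09375 gives h = -0.1387, negative; keep [-4.125, -4.09375]

[-4.125, -4.09375]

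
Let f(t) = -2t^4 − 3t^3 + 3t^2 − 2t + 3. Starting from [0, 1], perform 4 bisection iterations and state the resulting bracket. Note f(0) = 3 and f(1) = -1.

[0.875, 0.9375]

t = 0.5 gives f = 2.25, positive; keep [0.5, 1]
t = 0.75 gives f = 1.289062, positive; keep [0.75, 1]
t = 0.875 gives f = 0.364746, positive; keep [0.875, 1]
t = 0.9375 gives f = -0.2552, negative; keep [0.875, 0.9375]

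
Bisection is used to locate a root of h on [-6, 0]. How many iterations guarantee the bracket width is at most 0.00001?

20

Width after n steps is 6/2^n. Need 2^n ≥ 6/0.00001 = 600000.
2^19 = 524288 < 600000 ≤ 2^20 = 1048576, so n = 20.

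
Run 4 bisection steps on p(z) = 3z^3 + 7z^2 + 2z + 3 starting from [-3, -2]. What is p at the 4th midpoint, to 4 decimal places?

midpoint -2.5: p = -5.125 < 0 → [-2.5, -2]
midpoint -2.25: p = -0.234375 < 0 → [-2.25, -2]
midpoint -2.125: p = 1.572266 > 0 → [-2.25, -2.125]
midpoint -2.1875: p = 0.7185 > 0 → [-2.25, -2.1875]

0.7185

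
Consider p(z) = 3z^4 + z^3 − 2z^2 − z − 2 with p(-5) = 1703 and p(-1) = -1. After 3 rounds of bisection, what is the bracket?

midpoint -3: p = 199 > 0 → [-3, -1]
midpoint -2: p = 32 > 0 → [-2, -1]
midpoint -1.5: p = 6.8125 > 0 → [-1.5, -1]

[-1.5, -1]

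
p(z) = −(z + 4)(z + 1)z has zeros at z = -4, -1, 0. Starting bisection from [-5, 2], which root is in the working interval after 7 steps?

-4

p(-1.5) = -1.875 < 0, so the root lies in [-5, -1.5]
p(-3.25) = -5.484375 < 0, so the root lies in [-5, -3.25]
p(-4.125) = 1.611328 > 0, so the root lies in [-4.125, -3.25]
p(-3.6875) = -3.0969 < 0, so the root lies in [-4.125, -3.6875]
p(-3.90625) = -1.0643 < 0, so the root lies in [-4.125, -3.90625]
p(-4.015625) = 0.1892 > 0, so the root lies in [-4.015625, -3.90625]
p(-3.9609375) = -0.4581 < 0, so the root lies in [-4.015625, -3.9609375]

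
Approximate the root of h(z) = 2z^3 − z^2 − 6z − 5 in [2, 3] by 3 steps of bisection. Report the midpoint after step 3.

2.375

z = 2.5 gives h = 5, positive; keep [2, 2.5]
z = 2.25 gives h = -0.78125, negative; keep [2.25, 2.5]
z = 2.375 gives h = 1.902344, positive; keep [2.25, 2.375]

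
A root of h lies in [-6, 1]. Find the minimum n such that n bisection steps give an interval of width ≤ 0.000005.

Width after n steps is 7/2^n. Need 2^n ≥ 7/0.000005 = 1400000.
2^20 = 1048576 < 1400000 ≤ 2^21 = 2097152, so n = 21.

21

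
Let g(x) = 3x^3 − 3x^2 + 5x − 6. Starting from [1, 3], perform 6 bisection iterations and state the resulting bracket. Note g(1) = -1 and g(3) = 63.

[1.09375, 1.125]

x = 2 gives g = 16, positive; keep [1, 2]
x = 1.5 gives g = 4.875, positive; keep [1, 1.5]
x = 1.25 gives g = 1.421875, positive; keep [1, 1.25]
x = 1.125 gives g = 0.0996, positive; keep [1, 1.125]
x = 1.0625 gives g = -0.4758, negative; keep [1.0625, 1.125]
x = 1.09375 gives g = -0.1948, negative; keep [1.09375, 1.125]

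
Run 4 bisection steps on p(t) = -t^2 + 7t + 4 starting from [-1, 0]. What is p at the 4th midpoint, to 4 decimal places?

-0.2539

t = -0.5 gives p = 0.25, positive; keep [-1, -0.5]
t = -0.75 gives p = -1.8125, negative; keep [-0.75, -0.5]
t = -0.625 gives p = -0.765625, negative; keep [-0.625, -0.5]
t = -0.5625 gives p = -0.2539, negative; keep [-0.5625, -0.5]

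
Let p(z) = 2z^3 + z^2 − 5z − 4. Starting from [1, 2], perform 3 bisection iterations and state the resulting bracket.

[1.625, 1.75]

p(1.5) = -2.5 < 0, so the root lies in [1.5, 2]
p(1.75) = 1.03125 > 0, so the root lies in [1.5, 1.75]
p(1.625) = -0.902344 < 0, so the root lies in [1.625, 1.75]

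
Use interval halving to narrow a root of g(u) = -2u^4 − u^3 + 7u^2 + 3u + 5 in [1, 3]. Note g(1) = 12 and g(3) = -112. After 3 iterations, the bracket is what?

[1.75, 2]

g(2) = -1 < 0, so the root lies in [1, 2]
g(1.5) = 11.75 > 0, so the root lies in [1.5, 2]
g(1.75) = 7.570312 > 0, so the root lies in [1.75, 2]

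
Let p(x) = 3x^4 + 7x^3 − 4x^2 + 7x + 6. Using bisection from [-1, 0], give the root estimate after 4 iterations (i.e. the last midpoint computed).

-0.5625

x = -0.5 gives p = 0.8125, positive; keep [-1, -0.5]
x = -0.75 gives p = -3.503906, negative; keep [-0.75, -0.5]
x = -0.625 gives p = -1.188721, negative; keep [-0.625, -0.5]
x = -0.5625 gives p = -0.1486, negative; keep [-0.5625, -0.5]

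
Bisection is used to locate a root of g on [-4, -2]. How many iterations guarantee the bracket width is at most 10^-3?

11

Width after n steps is 2/2^n. Need 2^n ≥ 2/10^-3 = 2000.
2^10 = 1024 < 2000 ≤ 2^11 = 2048, so n = 11.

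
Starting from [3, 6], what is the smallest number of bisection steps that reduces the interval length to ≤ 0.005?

10

Width after n steps is 3/2^n. Need 2^n ≥ 3/0.005 = 600.
2^9 = 512 < 600 ≤ 2^10 = 1024, so n = 10.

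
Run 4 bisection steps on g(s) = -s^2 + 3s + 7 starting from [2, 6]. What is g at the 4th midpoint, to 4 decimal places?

m = 4, g(m) = 3 (+); new bracket [4, 6]
m = 5, g(m) = -3 (−); new bracket [4, 5]
m = 4.5, g(m) = 0.25 (+); new bracket [4.5, 5]
m = 4.75, g(m) = -1.3125 (−); new bracket [4.5, 4.75]

-1.3125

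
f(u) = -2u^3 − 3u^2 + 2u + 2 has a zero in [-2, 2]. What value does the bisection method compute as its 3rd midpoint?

0.5

u = 0 gives f = 2, positive; keep [0, 2]
u = 1 gives f = -1, negative; keep [0, 1]
u = 0.5 gives f = 2, positive; keep [0.5, 1]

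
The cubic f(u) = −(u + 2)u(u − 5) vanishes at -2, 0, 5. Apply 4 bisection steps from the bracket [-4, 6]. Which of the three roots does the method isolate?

f(1) = 12 > 0, so the root lies in [1, 6]
f(3.5) = 28.875 > 0, so the root lies in [3.5, 6]
f(4.75) = 8.015625 > 0, so the root lies in [4.75, 6]
f(5.375) = -14.8652 < 0, so the root lies in [4.75, 5.375]

5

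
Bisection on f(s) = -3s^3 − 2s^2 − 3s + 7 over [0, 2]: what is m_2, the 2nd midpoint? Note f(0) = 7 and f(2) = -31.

0.5

f(1) = -1 < 0, so the root lies in [0, 1]
f(0.5) = 4.625 > 0, so the root lies in [0.5, 1]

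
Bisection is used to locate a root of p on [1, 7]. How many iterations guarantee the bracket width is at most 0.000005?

Width after n steps is 6/2^n. Need 2^n ≥ 6/0.000005 = 1200000.
2^20 = 1048576 < 1200000 ≤ 2^21 = 2097152, so n = 21.

21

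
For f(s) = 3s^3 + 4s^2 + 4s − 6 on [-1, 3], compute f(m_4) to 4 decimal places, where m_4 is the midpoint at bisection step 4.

s = 1 gives f = 5, positive; keep [-1, 1]
s = 0 gives f = -6, negative; keep [0, 1]
s = 0.5 gives f = -2.625, negative; keep [0.5, 1]
s = 0.75 gives f = 0.5156, positive; keep [0.5, 0.75]

0.5156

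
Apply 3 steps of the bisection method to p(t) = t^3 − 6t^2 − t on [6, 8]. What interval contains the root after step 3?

t = 7 gives p = 42, positive; keep [6, 7]
t = 6.5 gives p = 14.625, positive; keep [6, 6.5]
t = 6.25 gives p = 3.515625, positive; keep [6, 6.25]

[6, 6.25]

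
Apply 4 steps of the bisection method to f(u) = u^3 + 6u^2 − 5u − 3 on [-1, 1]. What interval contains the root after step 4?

[-0.5, -0.375]

f(0) = -3 < 0, so the root lies in [-1, 0]
f(-0.5) = 0.875 > 0, so the root lies in [-0.5, 0]
f(-0.25) = -1.390625 < 0, so the root lies in [-0.5, -0.25]
f(-0.375) = -0.334 < 0, so the root lies in [-0.5, -0.375]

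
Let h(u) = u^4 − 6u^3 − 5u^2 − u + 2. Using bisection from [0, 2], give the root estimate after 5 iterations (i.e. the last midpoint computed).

0.4375

m = 1, h(m) = -9 (−); new bracket [0, 1]
m = 0.5, h(m) = -0.4375 (−); new bracket [0, 0.5]
m = 0.25, h(m) = 1.347656 (+); new bracket [0.25, 0.5]
m = 0.375, h(m) = 0.6252 (+); new bracket [0.375, 0.5]
m = 0.4375, h(m) = 0.1397 (+); new bracket [0.4375, 0.5]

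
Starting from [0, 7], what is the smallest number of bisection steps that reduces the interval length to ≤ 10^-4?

17

Width after n steps is 7/2^n. Need 2^n ≥ 7/10^-4 = 70000.
2^16 = 65536 < 70000 ≤ 2^17 = 131072, so n = 17.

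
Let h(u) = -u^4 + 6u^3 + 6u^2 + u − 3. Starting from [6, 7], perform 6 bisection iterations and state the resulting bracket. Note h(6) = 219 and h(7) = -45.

[6.875, 6.890625]

h(6.5) = 119.6875 > 0, so the root lies in [6.5, 7]
h(6.75) = 46.464844 > 0, so the root lies in [6.75, 7]
h(6.875) = 3.136475 > 0, so the root lies in [6.875, 7]
h(6.9375) = -20.315 < 0, so the root lies in [6.875, 6.9375]
h(6.90625) = -8.437 < 0, so the root lies in [6.875, 6.90625]
h(6.890625) = -2.6125 < 0, so the root lies in [6.875, 6.890625]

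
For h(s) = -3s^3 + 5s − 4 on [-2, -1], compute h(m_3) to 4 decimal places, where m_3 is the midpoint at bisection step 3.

m = -1.5, h(m) = -1.375 (−); new bracket [-2, -1.5]
m = -1.75, h(m) = 3.328125 (+); new bracket [-1.75, -1.5]
m = -1.625, h(m) = 0.748047 (+); new bracket [-1.625, -1.5]

0.7480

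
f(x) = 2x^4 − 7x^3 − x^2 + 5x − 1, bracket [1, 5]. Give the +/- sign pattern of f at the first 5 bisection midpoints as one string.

-++--

m = 3, f(m) = -22 (−); new bracket [3, 5]
m = 4, f(m) = 67 (+); new bracket [3, 4]
m = 3.5, f(m) = 4.25 (+); new bracket [3, 3.5]
m = 3.25, f(m) = -12.4766 (−); new bracket [3.25, 3.5]
m = 3.375, f(m) = -5.1265 (−); new bracket [3.375, 3.5]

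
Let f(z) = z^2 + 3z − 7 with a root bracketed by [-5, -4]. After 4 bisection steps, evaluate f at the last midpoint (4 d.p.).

m = -4.5, f(m) = -0.25 (−); new bracket [-5, -4.5]
m = -4.75, f(m) = 1.3125 (+); new bracket [-4.75, -4.5]
m = -4.625, f(m) = 0.515625 (+); new bracket [-4.625, -4.5]
m = -4.5625, f(m) = 0.1289 (+); new bracket [-4.5625, -4.5]

0.1289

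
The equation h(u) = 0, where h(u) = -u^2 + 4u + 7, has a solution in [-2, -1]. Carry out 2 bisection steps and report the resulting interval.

[-1.5, -1.25]

midpoint -1.5: h = -1.25 < 0 → [-1.5, -1]
midpoint -1.25: h = 0.4375 > 0 → [-1.5, -1.25]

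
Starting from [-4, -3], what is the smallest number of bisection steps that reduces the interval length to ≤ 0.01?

Width after n steps is 1/2^n. Need 2^n ≥ 1/0.01 = 100.
2^6 = 64 < 100 ≤ 2^7 = 128, so n = 7.

7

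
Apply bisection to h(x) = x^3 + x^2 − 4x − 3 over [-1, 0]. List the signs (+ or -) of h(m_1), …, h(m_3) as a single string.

h(-0.5) = -0.875 < 0, so the root lies in [-1, -0.5]
h(-0.75) = 0.140625 > 0, so the root lies in [-0.75, -0.5]
h(-0.625) = -0.353516 < 0, so the root lies in [-0.75, -0.625]

-+-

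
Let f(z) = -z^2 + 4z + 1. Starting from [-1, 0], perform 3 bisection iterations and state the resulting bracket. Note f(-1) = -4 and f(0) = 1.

m = -0.5, f(m) = -1.25 (−); new bracket [-0.5, 0]
m = -0.25, f(m) = -0.0625 (−); new bracket [-0.25, 0]
m = -0.125, f(m) = 0.484375 (+); new bracket [-0.25, -0.125]

[-0.25, -0.125]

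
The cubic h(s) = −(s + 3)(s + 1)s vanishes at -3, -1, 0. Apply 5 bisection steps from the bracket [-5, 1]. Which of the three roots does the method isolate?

s = -2 gives h = -2, negative; keep [-5, -2]
s = -3.5 gives h = 4.375, positive; keep [-3.5, -2]
s = -2.75 gives h = -1.203125, negative; keep [-3.5, -2.75]
s = -3.125 gives h = 0.8301, positive; keep [-3.125, -2.75]
s = -2.9375 gives h = -0.3557, negative; keep [-3.125, -2.9375]

-3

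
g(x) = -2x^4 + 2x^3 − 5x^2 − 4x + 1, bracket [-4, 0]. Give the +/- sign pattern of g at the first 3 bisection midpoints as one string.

--+

x = -2 gives g = -59, negative; keep [-2, 0]
x = -1 gives g = -4, negative; keep [-1, 0]
x = -0.5 gives g = 1.375, positive; keep [-1, -0.5]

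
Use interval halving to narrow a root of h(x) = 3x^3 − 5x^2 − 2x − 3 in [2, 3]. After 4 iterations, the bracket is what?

[2.125, 2.1875]

h(2.5) = 7.625 > 0, so the root lies in [2, 2.5]
h(2.25) = 1.359375 > 0, so the root lies in [2, 2.25]
h(2.125) = -1.041016 < 0, so the root lies in [2.125, 2.25]
h(2.1875) = 0.1018 > 0, so the root lies in [2.125, 2.1875]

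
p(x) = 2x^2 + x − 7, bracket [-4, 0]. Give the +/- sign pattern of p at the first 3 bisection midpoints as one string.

p(-2) = -1 < 0, so the root lies in [-4, -2]
p(-3) = 8 > 0, so the root lies in [-3, -2]
p(-2.5) = 3 > 0, so the root lies in [-2.5, -2]

-++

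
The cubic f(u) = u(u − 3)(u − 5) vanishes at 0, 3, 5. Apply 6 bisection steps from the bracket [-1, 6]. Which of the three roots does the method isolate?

0

m = 2.5, f(m) = 3.125 (+); new bracket [-1, 2.5]
m = 0.75, f(m) = 7.171875 (+); new bracket [-1, 0.75]
m = -0.125, f(m) = -2.001953 (−); new bracket [-0.125, 0.75]
m = 0.3125, f(m) = 3.9368 (+); new bracket [-0.125, 0.3125]
m = 0.09375, f(m) = 1.3368 (+); new bracket [-0.125, 0.09375]
m = -0.015625, f(m) = -0.2363 (−); new bracket [-0.015625, 0.09375]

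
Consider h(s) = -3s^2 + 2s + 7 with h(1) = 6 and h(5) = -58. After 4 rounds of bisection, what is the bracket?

m = 3, h(m) = -14 (−); new bracket [1, 3]
m = 2, h(m) = -1 (−); new bracket [1, 2]
m = 1.5, h(m) = 3.25 (+); new bracket [1.5, 2]
m = 1.75, h(m) = 1.3125 (+); new bracket [1.75, 2]

[1.75, 2]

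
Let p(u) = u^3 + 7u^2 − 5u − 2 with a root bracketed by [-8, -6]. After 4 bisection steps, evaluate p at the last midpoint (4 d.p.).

u = -7 gives p = 33, positive; keep [-8, -7]
u = -7.5 gives p = 7.375, positive; keep [-8, -7.5]
u = -7.75 gives p = -8.296875, negative; keep [-7.75, -7.5]
u = -7.625 gives p = -0.2129, negative; keep [-7.625, -7.5]

-0.2129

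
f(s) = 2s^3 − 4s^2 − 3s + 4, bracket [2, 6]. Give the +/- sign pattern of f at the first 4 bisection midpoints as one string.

+++-

m = 4, f(m) = 56 (+); new bracket [2, 4]
m = 3, f(m) = 13 (+); new bracket [2, 3]
m = 2.5, f(m) = 2.75 (+); new bracket [2, 2.5]
m = 2.25, f(m) = -0.2188 (−); new bracket [2.25, 2.5]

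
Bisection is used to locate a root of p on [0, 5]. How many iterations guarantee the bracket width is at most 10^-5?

19

Width after n steps is 5/2^n. Need 2^n ≥ 5/10^-5 = 500000.
2^18 = 262144 < 500000 ≤ 2^19 = 524288, so n = 19.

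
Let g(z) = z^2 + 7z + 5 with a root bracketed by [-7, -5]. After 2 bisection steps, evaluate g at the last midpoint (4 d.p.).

g(-6) = -1 < 0, so the root lies in [-7, -6]
g(-6.5) = 1.75 > 0, so the root lies in [-6.5, -6]

1.7500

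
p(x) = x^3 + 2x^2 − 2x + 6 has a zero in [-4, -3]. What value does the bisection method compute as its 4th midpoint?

m = -3.5, p(m) = -5.375 (−); new bracket [-3.5, -3]
m = -3.25, p(m) = -0.703125 (−); new bracket [-3.25, -3]
m = -3.125, p(m) = 1.263672 (+); new bracket [-3.25, -3.125]
m = -3.1875, p(m) = 0.3098 (+); new bracket [-3.25, -3.1875]

-3.1875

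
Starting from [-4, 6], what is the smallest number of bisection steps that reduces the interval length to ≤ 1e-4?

Width after n steps is 10/2^n. Need 2^n ≥ 10/1e-4 = 100000.
2^16 = 65536 < 100000 ≤ 2^17 = 131072, so n = 17.

17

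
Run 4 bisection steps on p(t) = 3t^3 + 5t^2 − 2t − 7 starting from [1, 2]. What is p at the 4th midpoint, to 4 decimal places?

0.1179

midpoint 1.5: p = 11.375 > 0 → [1, 1.5]
midpoint 1.25: p = 4.171875 > 0 → [1, 1.25]
midpoint 1.125: p = 1.349609 > 0 → [1, 1.125]
midpoint 1.0625: p = 0.1179 > 0 → [1, 1.0625]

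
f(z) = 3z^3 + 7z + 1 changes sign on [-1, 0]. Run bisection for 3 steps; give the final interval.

[-0.25, -0.125]

z = -0.5 gives f = -2.875, negative; keep [-0.5, 0]
z = -0.25 gives f = -0.796875, negative; keep [-0.25, 0]
z = -0.125 gives f = 0.119141, positive; keep [-0.25, -0.125]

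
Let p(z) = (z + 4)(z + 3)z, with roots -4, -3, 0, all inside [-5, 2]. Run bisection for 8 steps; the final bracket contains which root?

0

m = -1.5, p(m) = -5.625 (−); new bracket [-1.5, 2]
m = 0.25, p(m) = 3.453125 (+); new bracket [-1.5, 0.25]
m = -0.625, p(m) = -5.009766 (−); new bracket [-0.625, 0.25]
m = -0.1875, p(m) = -2.0105 (−); new bracket [-0.1875, 0.25]
m = 0.03125, p(m) = 0.3819 (+); new bracket [-0.1875, 0.03125]
m = -0.078125, p(m) = -0.8953 (−); new bracket [-0.078125, 0.03125]
m = -0.0234375, p(m) = -0.2774 (−); new bracket [-0.0234375, 0.03125]
m = 0.00390625, p(m) = 0.047 (+); new bracket [-0.0234375, 0.00390625]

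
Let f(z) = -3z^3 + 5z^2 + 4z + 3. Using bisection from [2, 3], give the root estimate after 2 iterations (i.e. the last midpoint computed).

m = 2.5, f(m) = -2.625 (−); new bracket [2, 2.5]
m = 2.25, f(m) = 3.140625 (+); new bracket [2.25, 2.5]

2.25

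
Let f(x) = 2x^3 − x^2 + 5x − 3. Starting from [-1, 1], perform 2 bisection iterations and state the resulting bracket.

[0.5, 1]

m = 0, f(m) = -3 (−); new bracket [0, 1]
m = 0.5, f(m) = -0.5 (−); new bracket [0.5, 1]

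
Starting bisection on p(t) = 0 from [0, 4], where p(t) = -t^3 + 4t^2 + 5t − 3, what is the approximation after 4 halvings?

m = 2, p(m) = 15 (+); new bracket [0, 2]
m = 1, p(m) = 5 (+); new bracket [0, 1]
m = 0.5, p(m) = 0.375 (+); new bracket [0, 0.5]
m = 0.25, p(m) = -1.5156 (−); new bracket [0.25, 0.5]

0.25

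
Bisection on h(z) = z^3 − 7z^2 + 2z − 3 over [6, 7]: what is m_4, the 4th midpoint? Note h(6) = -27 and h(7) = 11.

6.8125

z = 6.5 gives h = -11.125, negative; keep [6.5, 7]
z = 6.75 gives h = -0.890625, negative; keep [6.75, 7]
z = 6.875 gives h = 4.841797, positive; keep [6.75, 6.875]
z = 6.8125 gives h = 1.9231, positive; keep [6.75, 6.8125]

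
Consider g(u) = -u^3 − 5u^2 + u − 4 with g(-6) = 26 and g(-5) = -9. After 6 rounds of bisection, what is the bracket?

[-5.34375, -5.328125]

m = -5.5, g(m) = 5.625 (+); new bracket [-5.5, -5]
m = -5.25, g(m) = -2.359375 (−); new bracket [-5.5, -5.25]
m = -5.375, g(m) = 1.458984 (+); new bracket [-5.375, -5.25]
m = -5.3125, g(m) = -0.4929 (−); new bracket [-5.375, -5.3125]
m = -5.34375, g(m) = 0.4723 (+); new bracket [-5.34375, -5.3125]
m = -5.328125, g(m) = -0.013 (−); new bracket [-5.34375, -5.328125]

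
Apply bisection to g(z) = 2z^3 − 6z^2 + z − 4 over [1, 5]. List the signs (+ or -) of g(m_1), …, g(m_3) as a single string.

-++

g(3) = -1 < 0, so the root lies in [3, 5]
g(4) = 32 > 0, so the root lies in [3, 4]
g(3.5) = 11.75 > 0, so the root lies in [3, 3.5]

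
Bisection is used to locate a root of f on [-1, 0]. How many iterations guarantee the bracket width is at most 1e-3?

Width after n steps is 1/2^n. Need 2^n ≥ 1/1e-3 = 1000.
2^9 = 512 < 1000 ≤ 2^10 = 1024, so n = 10.

10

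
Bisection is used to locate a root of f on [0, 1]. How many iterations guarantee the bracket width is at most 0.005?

8

Width after n steps is 1/2^n. Need 2^n ≥ 1/0.005 = 200.
2^7 = 128 < 200 ≤ 2^8 = 256, so n = 8.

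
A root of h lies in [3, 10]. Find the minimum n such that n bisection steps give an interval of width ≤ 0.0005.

Width after n steps is 7/2^n. Need 2^n ≥ 7/0.0005 = 14000.
2^13 = 8192 < 14000 ≤ 2^14 = 16384, so n = 14.

14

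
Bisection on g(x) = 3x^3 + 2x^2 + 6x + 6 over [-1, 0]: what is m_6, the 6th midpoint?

x = -0.5 gives g = 3.125, positive; keep [-1, -0.5]
x = -0.75 gives g = 1.359375, positive; keep [-1, -0.75]
x = -0.875 gives g = 0.271484, positive; keep [-1, -0.875]
x = -0.9375 gives g = -0.3391, negative; keep [-0.9375, -0.875]
x = -0.90625 gives g = -0.0278, negative; keep [-0.90625, -0.875]
x = -0.890625 gives g = 0.1233, positive; keep [-0.90625, -0.890625]

-0.890625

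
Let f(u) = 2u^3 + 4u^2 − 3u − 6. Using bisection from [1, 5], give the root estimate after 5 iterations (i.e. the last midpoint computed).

f(3) = 75 > 0, so the root lies in [1, 3]
f(2) = 20 > 0, so the root lies in [1, 2]
f(1.5) = 5.25 > 0, so the root lies in [1, 1.5]
f(1.25) = 0.4062 > 0, so the root lies in [1, 1.25]
f(1.125) = -1.4648 < 0, so the root lies in [1.125, 1.25]

1.125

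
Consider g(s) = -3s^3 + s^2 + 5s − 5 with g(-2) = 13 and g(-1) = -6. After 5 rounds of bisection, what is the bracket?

[-1.53125, -1.5]

s = -1.5 gives g = -0.125, negative; keep [-2, -1.5]
s = -1.75 gives g = 5.390625, positive; keep [-1.75, -1.5]
s = -1.625 gives g = 2.388672, positive; keep [-1.625, -1.5]
s = -1.5625 gives g = 1.073, positive; keep [-1.5625, -1.5]
s = -1.53125 gives g = 0.4596, positive; keep [-1.53125, -1.5]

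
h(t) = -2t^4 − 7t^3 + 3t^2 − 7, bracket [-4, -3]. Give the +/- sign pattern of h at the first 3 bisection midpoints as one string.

m = -3.5, h(m) = 29.75 (+); new bracket [-4, -3.5]
m = -3.75, h(m) = 8.820312 (+); new bracket [-4, -3.75]
m = -3.875, h(m) = -5.592285 (−); new bracket [-3.875, -3.75]

++-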